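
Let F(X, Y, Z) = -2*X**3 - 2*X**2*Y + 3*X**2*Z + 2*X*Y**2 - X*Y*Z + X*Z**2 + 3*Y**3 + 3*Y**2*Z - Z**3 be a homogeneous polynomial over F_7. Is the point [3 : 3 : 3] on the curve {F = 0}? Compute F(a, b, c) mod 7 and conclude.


F(3,3,3) ≡ 1 (mod 7); P is NOT on the curve.

Evaluate F(3, 3, 3) term-by-term (mod 7).
  -2*X**3 ↦ -2·27·1·1 = -54
  -2*X**2*Y ↦ -2·9·3·1 = -54
  3*X**2*Z ↦ 3·9·1·3 = 81
  2*X*Y**2 ↦ 2·3·9·1 = 54
  -X*Y*Z ↦ -1·3·3·3 = -27
  X*Z**2 ↦ 1·3·1·9 = 27
  3*Y**3 ↦ 3·1·27·1 = 81
  3*Y**2*Z ↦ 3·1·9·3 = 81
  -Z**3 ↦ -1·1·1·27 = -27
Sum: F(3, 3, 3) = (-54) + (-54) + (81) + (54) + (-27) + (27) + (81) + (81) + (-27) = 162.
Reducing mod 7: 162 ≡ 1 (mod 7).
Since F(a, b, c) ≡ 1 ≠ 0 (mod 7), P does NOT lie on the curve.


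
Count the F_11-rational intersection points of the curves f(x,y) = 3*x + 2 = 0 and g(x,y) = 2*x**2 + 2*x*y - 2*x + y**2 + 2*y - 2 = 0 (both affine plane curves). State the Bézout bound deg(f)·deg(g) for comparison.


Common zeros: ∅; count = 0; Bézout bound = 2.

deg(f) = 1, deg(g) = 2, so Bézout bound = 2.
Scan x ∈ F_11. For each x, list the y ∈ F_11 with f(x, y) ≡ 0 and those with g(x, y) ≡ 0 (mod 11); the common zeros in that column are the intersection.
  x = 0: f ≡ 0 at y ∈ ∅; g ≡ 0 at y ∈ {4, 5}; common: ∅.
  x = 1: f ≡ 0 at y ∈ ∅; g ≡ 0 at y ∈ ∅; common: ∅.
  x = 2: f ≡ 0 at y ∈ ∅; g ≡ 0 at y ∈ ∅; common: ∅.
  x = 3: f ≡ 0 at y ∈ {0, 1, 2, 3, 4, 5, 6, 7, 8, 9, 10}; g ≡ 0 at y ∈ ∅; common: ∅.
  x = 4: f ≡ 0 at y ∈ ∅; g ≡ 0 at y ∈ {0, 1}; common: ∅.
  x = 5: f ≡ 0 at y ∈ ∅; g ≡ 0 at y ∈ {2, 8}; common: ∅.
  x = 6: f ≡ 0 at y ∈ ∅; g ≡ 0 at y ∈ ∅; common: ∅.
  x = 7: f ≡ 0 at y ∈ ∅; g ≡ 0 at y ∈ {1, 5}; common: ∅.
  x = 8: f ≡ 0 at y ∈ ∅; g ≡ 0 at y ∈ {0, 4}; common: ∅.
  x = 9: f ≡ 0 at y ∈ ∅; g ≡ 0 at y ∈ ∅; common: ∅.
  x = 10: f ≡ 0 at y ∈ ∅; g ≡ 0 at y ∈ {3, 8}; common: ∅.
Collecting: common zeros = ∅, so the count is 0.
Comparison with the Bézout bound: 0 ≤ 2 = deg(f)·deg(g), as expected for curves with no common component (the affine F_11-count falls short of the bound because intersections may lie at infinity, over extension fields, or carry multiplicity).


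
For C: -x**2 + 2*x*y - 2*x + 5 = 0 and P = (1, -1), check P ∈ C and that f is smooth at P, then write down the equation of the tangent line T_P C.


Tangent line at P: -6*x + 2*y + 8 = 0.

Step 1: f(1, -1) = 0, so P lies on C.
Step 2: partial derivatives
  f_x(x, y) = -2*x + 2*y - 2, f_y(x, y) = 2*x.
  f_x(P) = -6, f_y(P) = 2 (gradient nonzero, so P is smooth).
Step 3: tangent line at P: -6·(x − 1) + 2·(y − -1) = 0.
Expanding: -6*x + 2*y + 8 = 0.


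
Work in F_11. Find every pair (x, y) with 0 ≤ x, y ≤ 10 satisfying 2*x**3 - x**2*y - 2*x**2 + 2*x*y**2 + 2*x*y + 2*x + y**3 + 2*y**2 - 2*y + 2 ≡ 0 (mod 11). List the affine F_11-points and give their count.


Affine F_11-points: {(0, 7), (3, 0), (4, 7), (5, 9), (6, 0), (6, 1), (6, 7), (8, 8), (8, 9), (9, 9), (10, 10)}; count = 11.

For each of the 121 pairs (x, y) ∈ F_11², evaluate f(x, y) mod 11. Record the zeros.
  x = 0: [0↦2, 1↦3, 2↦3, 3↦8, 4↦2, 5↦2, 6↦3, 7↦0, 8↦10, 9↦6, 10↦5]  zeros at y ∈ {7}
  x = 1: [0↦4, 1↦8, 2↦4, 3↦9, 4↦7, 5↦4, 6↦6, 7↦8, 8↦5, 9↦3, 10↦8]  zeros at y ∈ ∅
  x = 2: [0↦3, 1↦8, 2↦9, 3↦1, 4↦1, 5↦4, 6↦5, 7↦10, 8↦3, 9↦1, 10↦10]  zeros at y ∈ ∅
  x = 3: [0↦0, 1↦4, 2↦8, 3↦7, 4↦7, 5↦3, 6↦1, 7↦7, 8↦5, 9↦1, 10↦1]  zeros at y ∈ {0}
  x = 4: [0↦7, 1↦8, 2↦2, 3↦6, 4↦4, 5↦2, 6↦6, 7↦0, 8↦1, 9↦4, 10↦4]  zeros at y ∈ {7}
  x = 5: [0↦3, 1↦10, 2↦3, 3↦10, 4↦4, 5↦2, 6↦10, 7↦1, 8↦3, 9↦0, 10↦9]  zeros at y ∈ {9}
  x = 6: [0↦0, 1↦0, 2↦1, 3↦9, 4↦8, 5↦4, 6↦3, 7↦0, 8↦1, 9↦1, 10↦6]  zeros at y ∈ {0, 1, 7}
  x = 7: [0↦10, 1↦1, 2↦8, 3↦4, 4↦6, 5↦9, 6↦8, 7↦9, 8↦7, 9↦8, 10↦7]  zeros at y ∈ ∅
  x = 8: [0↦1, 1↦3, 2↦3, 3↦7, 4↦10, 5↦7, 6↦4, 7↦7, 8↦0, 9↦0, 10↦2]  zeros at y ∈ {8, 9}
  x = 9: [0↦7, 1↦7, 2↦9, 3↦8, 4↦10, 5↦10, 6↦3, 7↦6, 8↦3, 9↦0, 10↦3]  zeros at y ∈ {9}
  x = 10: [0↦7, 1↦3, 2↦5, 3↦8, 4↦7, 5↦8, 6↦6, 7↦7, 8↦6, 9↦9, 10↦0]  zeros at y ∈ {10}
Collecting zeros: affine points = {(0, 7), (3, 0), (4, 7), (5, 9), (6, 0), (6, 1), (6, 7), (8, 8), (8, 9), (9, 9), (10, 10)}.
Total count |C(F_11)_aff| = 11.


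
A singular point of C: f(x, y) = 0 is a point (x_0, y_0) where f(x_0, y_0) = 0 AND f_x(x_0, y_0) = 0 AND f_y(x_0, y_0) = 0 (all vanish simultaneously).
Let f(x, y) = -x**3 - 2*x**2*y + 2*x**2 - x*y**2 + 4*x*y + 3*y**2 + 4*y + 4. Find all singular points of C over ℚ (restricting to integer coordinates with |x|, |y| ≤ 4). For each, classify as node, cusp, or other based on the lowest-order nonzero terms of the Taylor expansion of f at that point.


Singular points: {(2, -2)}; classification: cusp.

Compute partial derivatives:
  f_x = -3*x**2 - 4*x*y + 4*x - y**2 + 4*y.
  f_y = -2*x**2 - 2*x*y + 4*x + 6*y + 4.
Scan x_0 ∈ {−4, ..., 4}. For each x_0, f_y(x_0, y) is a polynomial in y; find its integer roots y ∈ {−4, ..., 4}, then test f_x and f at those candidates.
  x = -4: f_y(-4, y) = 14*y - 44; no integer root y with |y| ≤ 4.
  x = -3: f_y(-3, y) = 12*y - 26; no integer root y with |y| ≤ 4.
  x = -2: f_y(-2, y) = 10*y - 12; no integer root y with |y| ≤ 4.
  x = -1: f_y(-1, y) = 8*y - 2; no integer root y with |y| ≤ 4.
  x = 0: f_y(0, y) = 6*y + 4; no integer root y with |y| ≤ 4.
  x = 1: f_y(1, y) = 4*y + 6; no integer root y with |y| ≤ 4.
  x = 2: f_y(2, y) = 2*y + 4; vanishes at y ∈ {-2}. (2, -2): f_x = 0, f = 0 — SINGULAR.
  x = 3: f_y(3, y) = -2; no integer root y with |y| ≤ 4.
  x = 4: f_y(4, y) = -2*y - 12; no integer root y with |y| ≤ 4.
Only singular point on the grid: (2, -2).
Classify: substitute x = 2 + u, y = -2 + v and expand: f = -u**3 - 2*u**2*v - u*v**2 + v**2.
No constant or linear terms (consistent with a singular point). Quadratic part: v**2. Cubic part: -u**3 - 2*u**2*v - u*v**2.
The quadratic part v**2 is a perfect square, so there is a single (double) tangent line v = 0, i.e. y = -2. Restricting the cubic part to that line (v = 0) leaves -u**3 ≠ 0, so f is not divisible by v and the branch is v² ≈ u**3 to lowest order — this is a cusp.
Classification: cusp.


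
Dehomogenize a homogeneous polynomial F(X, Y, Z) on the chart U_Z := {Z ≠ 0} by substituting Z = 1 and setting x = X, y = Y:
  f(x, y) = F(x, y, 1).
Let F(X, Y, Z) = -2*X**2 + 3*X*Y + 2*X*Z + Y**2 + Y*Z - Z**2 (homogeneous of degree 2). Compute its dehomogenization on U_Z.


f(x, y) = -2*x**2 + 3*x*y + 2*x + y**2 + y - 1

On U_Z we set Z = 1. Each monomial c·X^i·Y^j·Z^k in F becomes c·x^i·y^j·1^k = c·x^i·y^j.
Substituting Z = 1: F(X, Y, 1) = -2*x**2 + 3*x*y + 2*x + y**2 + y - 1.
Note: deg(f) ≤ deg(F) = 2; strict inequality happens when F is divisible by Z (lost terms).


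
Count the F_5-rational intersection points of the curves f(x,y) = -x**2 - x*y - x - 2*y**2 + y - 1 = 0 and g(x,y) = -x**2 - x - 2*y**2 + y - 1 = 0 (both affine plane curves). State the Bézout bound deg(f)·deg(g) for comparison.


Common zeros: ∅; count = 0; Bézout bound = 4.

deg(f) = 2, deg(g) = 2, so Bézout bound = 4.
Scan x ∈ F_5. For each x, list the y ∈ F_5 with f(x, y) ≡ 0 and those with g(x, y) ≡ 0 (mod 5); the common zeros in that column are the intersection.
  x = 0: f ≡ 0 at y ∈ ∅; g ≡ 0 at y ∈ ∅; common: ∅.
  x = 1: f ≡ 0 at y ∈ {1, 4}; g ≡ 0 at y ∈ ∅; common: ∅.
  x = 2: f ≡ 0 at y ∈ {1}; g ≡ 0 at y ∈ {4}; common: ∅.
  x = 3: f ≡ 0 at y ∈ {2}; g ≡ 0 at y ∈ ∅; common: ∅.
  x = 4: f ≡ 0 at y ∈ {2, 4}; g ≡ 0 at y ∈ ∅; common: ∅.
Collecting: common zeros = ∅, so the count is 0.
Comparison with the Bézout bound: 0 ≤ 4 = deg(f)·deg(g), as expected for curves with no common component (the affine F_5-count falls short of the bound because intersections may lie at infinity, over extension fields, or carry multiplicity).


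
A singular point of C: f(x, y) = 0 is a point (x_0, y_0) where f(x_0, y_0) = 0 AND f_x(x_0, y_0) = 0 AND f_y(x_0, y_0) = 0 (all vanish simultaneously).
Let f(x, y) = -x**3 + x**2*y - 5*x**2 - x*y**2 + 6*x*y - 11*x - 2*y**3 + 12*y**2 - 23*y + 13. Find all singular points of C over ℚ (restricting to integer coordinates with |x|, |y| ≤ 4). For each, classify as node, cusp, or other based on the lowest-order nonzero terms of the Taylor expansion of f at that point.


Singular points: {(-1, 2)}; classification: cusp.

Compute partial derivatives:
  f_x = -3*x**2 + 2*x*y - 10*x - y**2 + 6*y - 11.
  f_y = x**2 - 2*x*y + 6*x - 6*y**2 + 24*y - 23.
Scan x_0 ∈ {−4, ..., 4}. For each x_0, f_y(x_0, y) is a polynomial in y; find its integer roots y ∈ {−4, ..., 4}, then test f_x and f at those candidates.
  x = -4: f_y(-4, y) = -6*y**2 + 32*y - 31; no integer root y with |y| ≤ 4.
  x = -3: f_y(-3, y) = -6*y**2 + 30*y - 32; no integer root y with |y| ≤ 4.
  x = -2: f_y(-2, y) = -6*y**2 + 28*y - 31; no integer root y with |y| ≤ 4.
  x = -1: f_y(-1, y) = -6*y**2 + 26*y - 28; vanishes at y ∈ {2}. (-1, 2): f_x = 0, f = 0 — SINGULAR.
  x = 0: f_y(0, y) = -6*y**2 + 24*y - 23; no integer root y with |y| ≤ 4.
  x = 1: f_y(1, y) = -6*y**2 + 22*y - 16; vanishes at y ∈ {1}. (1, 1): f_x = -17 ≠ 0.
  x = 2: f_y(2, y) = -6*y**2 + 20*y - 7; no integer root y with |y| ≤ 4.
  x = 3: f_y(3, y) = -6*y**2 + 18*y + 4; no integer root y with |y| ≤ 4.
  x = 4: f_y(4, y) = -6*y**2 + 16*y + 17; no integer root y with |y| ≤ 4.
Only singular point on the grid: (-1, 2).
Classify: substitute x = -1 + u, y = 2 + v and expand: f = -u**3 + u**2*v - u*v**2 - 2*v**3 + v**2.
No constant or linear terms (consistent with a singular point). Quadratic part: v**2. Cubic part: -u**3 + u**2*v - u*v**2 - 2*v**3.
The quadratic part v**2 is a perfect square, so there is a single (double) tangent line v = 0, i.e. y = 2. Restricting the cubic part to that line (v = 0) leaves -u**3 ≠ 0, so f is not divisible by v and the branch is v² ≈ u**3 to lowest order — this is a cusp.
Classification: cusp.


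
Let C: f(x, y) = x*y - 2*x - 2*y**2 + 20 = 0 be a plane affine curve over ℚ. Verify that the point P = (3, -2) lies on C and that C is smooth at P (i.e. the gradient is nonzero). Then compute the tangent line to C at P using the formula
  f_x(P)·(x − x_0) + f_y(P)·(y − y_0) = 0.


Tangent line at P: -4*x + 11*y + 34 = 0.

Step 1: f(3, -2) = 0, so P lies on C.
Step 2: partial derivatives
  f_x(x, y) = y - 2, f_y(x, y) = x - 4*y.
  f_x(P) = -4, f_y(P) = 11 (gradient nonzero, so P is smooth).
Step 3: tangent line at P: -4·(x − 3) + 11·(y − -2) = 0.
Expanding: -4*x + 11*y + 34 = 0.


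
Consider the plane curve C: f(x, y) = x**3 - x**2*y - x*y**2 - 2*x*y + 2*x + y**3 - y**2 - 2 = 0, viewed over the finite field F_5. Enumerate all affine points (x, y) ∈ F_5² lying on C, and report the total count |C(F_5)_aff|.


Affine F_5-points: {(1, 2), (2, 0), (2, 1), (2, 2), (4, 0), (4, 2), (4, 3)}; count = 7.

For each of the 25 pairs (x, y) ∈ F_5², evaluate f(x, y) mod 5. Record the zeros.
  x = 0: [0↦3, 1↦3, 2↦2, 3↦1, 4↦1]  zeros at y ∈ ∅
  x = 1: [0↦1, 1↦2, 2↦0, 3↦1, 4↦1]  zeros at y ∈ {2}
  x = 2: [0↦0, 1↦0, 2↦0, 3↦1, 4↦4]  zeros at y ∈ {0, 1, 2}
  x = 3: [0↦1, 1↦3, 2↦3, 3↦2, 4↦1]  zeros at y ∈ ∅
  x = 4: [0↦0, 1↦2, 2↦0, 3↦0, 4↦3]  zeros at y ∈ {0, 2, 3}
Collecting zeros: affine points = {(1, 2), (2, 0), (2, 1), (2, 2), (4, 0), (4, 2), (4, 3)}.
Total count |C(F_5)_aff| = 7.


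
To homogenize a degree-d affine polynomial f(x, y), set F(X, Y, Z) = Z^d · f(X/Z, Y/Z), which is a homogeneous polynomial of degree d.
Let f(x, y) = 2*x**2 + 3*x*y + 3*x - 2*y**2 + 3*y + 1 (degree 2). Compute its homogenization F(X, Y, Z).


F(X, Y, Z) = 2*X**2 + 3*X*Y + 3*X*Z - 2*Y**2 + 3*Y*Z + Z**2

deg(f) = 2.
Substitute x = X/Z, y = Y/Z into f, then multiply by Z^2.
  monomial 2·x^2·y^0 ↦ 2·X^2·Y^0·Z^0.
  monomial 3·x^1·y^1 ↦ 3·X^1·Y^1·Z^0.
  monomial 3·x^1·y^0 ↦ 3·X^1·Y^0·Z^1.
  monomial -2·x^0·y^2 ↦ -2·X^0·Y^2·Z^0.
  monomial 3·x^0·y^1 ↦ 3·X^0·Y^1·Z^1.
  monomial 1·x^0·y^0 ↦ 1·X^0·Y^0·Z^2.
Collecting: F(X, Y, Z) = 2*X**2 + 3*X*Y + 3*X*Z - 2*Y**2 + 3*Y*Z + Z**2.


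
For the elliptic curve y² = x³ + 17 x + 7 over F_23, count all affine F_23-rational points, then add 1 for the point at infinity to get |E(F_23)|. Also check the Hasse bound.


Affine points = {(1, 5), (1, 18), (2, 7), (2, 16), (3, 4), (3, 19), (4, 1), (4, 22), (6, 7), (6, 16), (7, 3), (7, 20), (10, 2), (10, 21), (15, 7), (15, 16), (18, 2), (18, 21), (19, 6), (19, 17), (22, 9), (22, 14)}; affine count = 22; |E(F_23)| = 23.

Discriminant check: Δ ∝ 4a³ + 27b² = 4·17³ + 27·7² = 4·4913 + 27·49 ≡ 22 (mod 23). Nonzero ⇒ E is nonsingular.
For each x ∈ F_23, compute rhs = x³ + 17·x + 7 mod 23, then count y ∈ F_23 with y² ≡ rhs.
  x = 0: rhs = 7, matching y values: none (0 points).
  x = 1: rhs = 2, matching y values: 5, 18 (2 points).
  x = 2: rhs = 3, matching y values: 7, 16 (2 points).
  x = 3: rhs = 16, matching y values: 4, 19 (2 points).
  x = 4: rhs = 1, matching y values: 1, 22 (2 points).
  x = 5: rhs = 10, matching y values: none (0 points).
  x = 6: rhs = 3, matching y values: 7, 16 (2 points).
  x = 7: rhs = 9, matching y values: 3, 20 (2 points).
  x = 8: rhs = 11, matching y values: none (0 points).
  x = 9: rhs = 15, matching y values: none (0 points).
  x = 10: rhs = 4, matching y values: 2, 21 (2 points).
  x = 11: rhs = 7, matching y values: none (0 points).
  x = 12: rhs = 7, matching y values: none (0 points).
  x = 13: rhs = 10, matching y values: none (0 points).
  x = 14: rhs = 22, matching y values: none (0 points).
  x = 15: rhs = 3, matching y values: 7, 16 (2 points).
  x = 16: rhs = 5, matching y values: none (0 points).
  x = 17: rhs = 11, matching y values: none (0 points).
  x = 18: rhs = 4, matching y values: 2, 21 (2 points).
  x = 19: rhs = 13, matching y values: 6, 17 (2 points).
  x = 20: rhs = 21, matching y values: none (0 points).
  x = 21: rhs = 11, matching y values: none (0 points).
  x = 22: rhs = 12, matching y values: 9, 14 (2 points).
Total affine count: 22.
Full point count |E(F_23)| = 22 + 1 = 23.
Hasse bound: |23 − (23+1)| = |-1| = 1 ≤ 2√23 ≈ 9.5917 ✓.


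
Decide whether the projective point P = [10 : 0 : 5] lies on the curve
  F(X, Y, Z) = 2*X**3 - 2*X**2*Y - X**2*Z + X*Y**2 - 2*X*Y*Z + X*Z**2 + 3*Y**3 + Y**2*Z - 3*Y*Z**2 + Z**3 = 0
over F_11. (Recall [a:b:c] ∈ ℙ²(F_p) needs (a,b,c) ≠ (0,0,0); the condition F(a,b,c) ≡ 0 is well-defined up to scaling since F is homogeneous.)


F(10,0,5) ≡ 5 (mod 11); P is NOT on the curve.

Evaluate F(10, 0, 5) term-by-term (mod 11).
  2*X**3 ↦ 2·1000·1·1 = 2000
  -2*X**2*Y ↦ -2·100·0·1 = 0
  -X**2*Z ↦ -1·100·1·5 = -500
  X*Y**2 ↦ 1·10·0·1 = 0
  -2*X*Y*Z ↦ -2·10·0·5 = 0
  X*Z**2 ↦ 1·10·1·25 = 250
  3*Y**3 ↦ 3·1·0·1 = 0
  Y**2*Z ↦ 1·1·0·5 = 0
  -3*Y*Z**2 ↦ -3·1·0·25 = 0
  Z**3 ↦ 1·1·1·125 = 125
Sum: F(10, 0, 5) = (2000) + (0) + (-500) + (0) + (0) + (250) + (0) + (0) + (0) + (125) = 1875.
Reducing mod 11: 1875 ≡ 5 (mod 11).
Since F(a, b, c) ≡ 5 ≠ 0 (mod 11), P does NOT lie on the curve.


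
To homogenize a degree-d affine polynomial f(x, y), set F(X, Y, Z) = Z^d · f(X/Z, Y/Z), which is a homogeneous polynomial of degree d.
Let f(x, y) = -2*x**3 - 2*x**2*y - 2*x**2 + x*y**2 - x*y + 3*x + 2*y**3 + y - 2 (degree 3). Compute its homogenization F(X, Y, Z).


F(X, Y, Z) = -2*X**3 - 2*X**2*Y - 2*X**2*Z + X*Y**2 - X*Y*Z + 3*X*Z**2 + 2*Y**3 + Y*Z**2 - 2*Z**3

deg(f) = 3.
Substitute x = X/Z, y = Y/Z into f, then multiply by Z^3.
  monomial -2·x^3·y^0 ↦ -2·X^3·Y^0·Z^0.
  monomial -2·x^2·y^1 ↦ -2·X^2·Y^1·Z^0.
  monomial -2·x^2·y^0 ↦ -2·X^2·Y^0·Z^1.
  monomial 1·x^1·y^2 ↦ 1·X^1·Y^2·Z^0.
  monomial -1·x^1·y^1 ↦ -1·X^1·Y^1·Z^1.
  monomial 3·x^1·y^0 ↦ 3·X^1·Y^0·Z^2.
  monomial 2·x^0·y^3 ↦ 2·X^0·Y^3·Z^0.
  monomial 1·x^0·y^1 ↦ 1·X^0·Y^1·Z^2.
  monomial -2·x^0·y^0 ↦ -2·X^0·Y^0·Z^3.
Collecting: F(X, Y, Z) = -2*X**3 - 2*X**2*Y - 2*X**2*Z + X*Y**2 - X*Y*Z + 3*X*Z**2 + 2*Y**3 + Y*Z**2 - 2*Z**3.


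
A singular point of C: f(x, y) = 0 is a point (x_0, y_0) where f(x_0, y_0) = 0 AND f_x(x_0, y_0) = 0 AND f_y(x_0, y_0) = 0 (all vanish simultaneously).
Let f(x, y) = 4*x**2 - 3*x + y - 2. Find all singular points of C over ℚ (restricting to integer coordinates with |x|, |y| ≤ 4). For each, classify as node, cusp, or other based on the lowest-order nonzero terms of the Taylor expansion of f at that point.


No singular points in the scanned grid; C is smooth there.

Compute partial derivatives:
  f_x = 8*x - 3.
  f_y = 1.
f_y = 1 is a nonzero constant, so f_y never vanishes: no point (x, y) can satisfy f = f_x = f_y = 0. In particular no (x, y) ∈ {−4, ..., 4}² is singular; the curve is smooth.


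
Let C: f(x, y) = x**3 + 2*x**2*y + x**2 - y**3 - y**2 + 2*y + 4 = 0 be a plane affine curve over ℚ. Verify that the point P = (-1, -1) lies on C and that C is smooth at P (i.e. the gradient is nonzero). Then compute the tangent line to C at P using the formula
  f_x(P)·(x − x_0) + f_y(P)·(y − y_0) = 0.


Tangent line at P: 5*x + 3*y + 8 = 0.

Step 1: f(-1, -1) = 0, so P lies on C.
Step 2: partial derivatives
  f_x(x, y) = 3*x**2 + 4*x*y + 2*x, f_y(x, y) = 2*x**2 - 3*y**2 - 2*y + 2.
  f_x(P) = 5, f_y(P) = 3 (gradient nonzero, so P is smooth).
Step 3: tangent line at P: 5·(x − -1) + 3·(y − -1) = 0.
Expanding: 5*x + 3*y + 8 = 0.


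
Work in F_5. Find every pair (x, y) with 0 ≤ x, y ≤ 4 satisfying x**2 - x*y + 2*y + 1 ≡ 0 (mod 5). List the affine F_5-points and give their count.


Affine F_5-points: {(0, 2), (1, 3), (2, 0), (2, 1), (2, 2), (2, 3), (2, 4), (3, 0), (4, 1)}; count = 9.

For each of the 25 pairs (x, y) ∈ F_5², evaluate f(x, y) mod 5. Record the zeros.
  x = 0: [0↦1, 1↦3, 2↦0, 3↦2, 4↦4]  zeros at y ∈ {2}
  x = 1: [0↦2, 1↦3, 2↦4, 3↦0, 4↦1]  zeros at y ∈ {3}
  x = 2: [0↦0, 1↦0, 2↦0, 3↦0, 4↦0]  zeros at y ∈ {0, 1, 2, 3, 4}
  x = 3: [0↦0, 1↦4, 2↦3, 3↦2, 4↦1]  zeros at y ∈ {0}
  x = 4: [0↦2, 1↦0, 2↦3, 3↦1, 4↦4]  zeros at y ∈ {1}
Collecting zeros: affine points = {(0, 2), (1, 3), (2, 0), (2, 1), (2, 2), (2, 3), (2, 4), (3, 0), (4, 1)}.
Total count |C(F_5)_aff| = 9.


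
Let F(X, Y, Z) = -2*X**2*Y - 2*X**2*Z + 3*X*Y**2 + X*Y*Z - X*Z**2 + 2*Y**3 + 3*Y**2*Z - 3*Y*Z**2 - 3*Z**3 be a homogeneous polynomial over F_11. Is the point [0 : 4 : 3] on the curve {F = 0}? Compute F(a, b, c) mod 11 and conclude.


F(0,4,3) ≡ 6 (mod 11); P is NOT on the curve.

Evaluate F(0, 4, 3) term-by-term (mod 11).
  -2*X**2*Y ↦ -2·0·4·1 = 0
  -2*X**2*Z ↦ -2·0·1·3 = 0
  3*X*Y**2 ↦ 3·0·16·1 = 0
  X*Y*Z ↦ 1·0·4·3 = 0
  -X*Z**2 ↦ -1·0·1·9 = 0
  2*Y**3 ↦ 2·1·64·1 = 128
  3*Y**2*Z ↦ 3·1·16·3 = 144
  -3*Y*Z**2 ↦ -3·1·4·9 = -108
  -3*Z**3 ↦ -3·1·1·27 = -81
Sum: F(0, 4, 3) = (0) + (0) + (0) + (0) + (0) + (128) + (144) + (-108) + (-81) = 83.
Reducing mod 11: 83 ≡ 6 (mod 11).
Since F(a, b, c) ≡ 6 ≠ 0 (mod 11), P does NOT lie on the curve.


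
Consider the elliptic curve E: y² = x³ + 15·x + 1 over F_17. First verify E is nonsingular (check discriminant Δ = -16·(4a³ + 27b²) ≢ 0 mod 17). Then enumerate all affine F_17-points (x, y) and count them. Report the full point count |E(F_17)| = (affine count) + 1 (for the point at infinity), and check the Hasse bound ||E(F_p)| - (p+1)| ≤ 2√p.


Affine points = {(0, 1), (0, 16), (1, 0), (6, 1), (6, 16), (8, 2), (8, 15), (9, 7), (9, 10), (11, 1), (11, 16), (13, 8), (13, 9), (16, 6), (16, 11)}; affine count = 15; |E(F_17)| = 16.

Discriminant check: Δ ∝ 4a³ + 27b² = 4·15³ + 27·1² = 4·3375 + 27·1 ≡ 12 (mod 17). Nonzero ⇒ E is nonsingular.
For each x ∈ F_17, compute rhs = x³ + 15·x + 1 mod 17, then count y ∈ F_17 with y² ≡ rhs.
  x = 0: rhs = 1, matching y values: 1, 16 (2 points).
  x = 1: rhs = 0, matching y values: 0 (1 points).
  x = 2: rhs = 5, matching y values: none (0 points).
  x = 3: rhs = 5, matching y values: none (0 points).
  x = 4: rhs = 6, matching y values: none (0 points).
  x = 5: rhs = 14, matching y values: none (0 points).
  x = 6: rhs = 1, matching y values: 1, 16 (2 points).
  x = 7: rhs = 7, matching y values: none (0 points).
  x = 8: rhs = 4, matching y values: 2, 15 (2 points).
  x = 9: rhs = 15, matching y values: 7, 10 (2 points).
  x = 10: rhs = 12, matching y values: none (0 points).
  x = 11: rhs = 1, matching y values: 1, 16 (2 points).
  x = 12: rhs = 5, matching y values: none (0 points).
  x = 13: rhs = 13, matching y values: 8, 9 (2 points).
  x = 14: rhs = 14, matching y values: none (0 points).
  x = 15: rhs = 14, matching y values: none (0 points).
  x = 16: rhs = 2, matching y values: 6, 11 (2 points).
Total affine count: 15.
Full point count |E(F_17)| = 15 + 1 = 16.
Hasse bound: |16 − (17+1)| = |-2| = 2 ≤ 2√17 ≈ 8.2462 ✓.


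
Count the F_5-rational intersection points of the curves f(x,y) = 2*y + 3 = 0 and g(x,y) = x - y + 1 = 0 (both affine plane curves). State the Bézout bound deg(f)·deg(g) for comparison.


Common zeros: {(0, 1)}; count = 1; Bézout bound = 1.

deg(f) = 1, deg(g) = 1, so Bézout bound = 1.
Scan x ∈ F_5. For each x, list the y ∈ F_5 with f(x, y) ≡ 0 and those with g(x, y) ≡ 0 (mod 5); the common zeros in that column are the intersection.
  x = 0: f ≡ 0 at y ∈ {1}; g ≡ 0 at y ∈ {1}; common: {1}.
  x = 1: f ≡ 0 at y ∈ {1}; g ≡ 0 at y ∈ {2}; common: ∅.
  x = 2: f ≡ 0 at y ∈ {1}; g ≡ 0 at y ∈ {3}; common: ∅.
  x = 3: f ≡ 0 at y ∈ {1}; g ≡ 0 at y ∈ {4}; common: ∅.
  x = 4: f ≡ 0 at y ∈ {1}; g ≡ 0 at y ∈ {0}; common: ∅.
Collecting: common zeros = {(0, 1)}, so the count is 1.
Comparison with the Bézout bound: 1 ≤ 1 = deg(f)·deg(g), as expected for curves with no common component (the bound is attained).


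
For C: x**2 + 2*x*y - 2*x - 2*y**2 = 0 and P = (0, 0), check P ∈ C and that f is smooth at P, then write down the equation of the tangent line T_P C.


Tangent line at P: -2*x = 0.

Step 1: f(0, 0) = 0, so P lies on C.
Step 2: partial derivatives
  f_x(x, y) = 2*x + 2*y - 2, f_y(x, y) = 2*x - 4*y.
  f_x(P) = -2, f_y(P) = 0 (gradient nonzero, so P is smooth).
Step 3: tangent line at P: -2·(x − 0) + 0·(y − 0) = 0.
Expanding: -2*x = 0.


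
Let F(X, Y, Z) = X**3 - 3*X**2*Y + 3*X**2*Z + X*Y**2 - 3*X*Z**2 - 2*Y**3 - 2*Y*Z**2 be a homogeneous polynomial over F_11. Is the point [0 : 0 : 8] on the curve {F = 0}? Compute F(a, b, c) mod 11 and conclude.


F(0,0,8) ≡ 0 (mod 11); P is on the curve.

Evaluate F(0, 0, 8) term-by-term (mod 11).
  X**3 ↦ 1·0·1·1 = 0
  -3*X**2*Y ↦ -3·0·0·1 = 0
  3*X**2*Z ↦ 3·0·1·8 = 0
  X*Y**2 ↦ 1·0·0·1 = 0
  -3*X*Z**2 ↦ -3·0·1·64 = 0
  -2*Y**3 ↦ -2·1·0·1 = 0
  -2*Y*Z**2 ↦ -2·1·0·64 = 0
Sum: F(0, 0, 8) = (0) + (0) + (0) + (0) + (0) + (0) + (0) = 0.
Reducing mod 11: 0 ≡ 0 (mod 11).
Since F(a, b, c) ≡ 0 (mod 11), P lies on the curve.


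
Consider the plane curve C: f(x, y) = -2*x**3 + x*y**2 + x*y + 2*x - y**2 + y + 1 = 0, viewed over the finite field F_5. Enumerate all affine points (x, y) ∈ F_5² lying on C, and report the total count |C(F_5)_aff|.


Affine F_5-points: {(0, 3), (1, 2)}; count = 2.

For each of the 25 pairs (x, y) ∈ F_5², evaluate f(x, y) mod 5. Record the zeros.
  x = 0: [0↦1, 1↦1, 2↦4, 3↦0, 4↦4]  zeros at y ∈ {3}
  x = 1: [0↦1, 1↦3, 2↦0, 3↦2, 4↦4]  zeros at y ∈ {2}
  x = 2: [0↦4, 1↦3, 2↦4, 3↦2, 4↦2]  zeros at y ∈ ∅
  x = 3: [0↦3, 1↦4, 2↦4, 3↦3, 4↦1]  zeros at y ∈ ∅
  x = 4: [0↦1, 1↦4, 2↦3, 3↦3, 4↦4]  zeros at y ∈ ∅
Collecting zeros: affine points = {(0, 3), (1, 2)}.
Total count |C(F_5)_aff| = 2.


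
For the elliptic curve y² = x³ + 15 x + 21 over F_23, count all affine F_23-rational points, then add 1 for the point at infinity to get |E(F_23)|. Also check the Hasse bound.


Affine points = {(2, 6), (2, 17), (3, 1), (3, 22), (7, 3), (7, 20), (8, 3), (8, 20), (14, 10), (14, 13), (19, 9), (19, 14), (20, 8), (20, 15), (21, 11), (21, 12)}; affine count = 16; |E(F_23)| = 17.

Discriminant check: Δ ∝ 4a³ + 27b² = 4·15³ + 27·21² = 4·3375 + 27·441 ≡ 15 (mod 23). Nonzero ⇒ E is nonsingular.
For each x ∈ F_23, compute rhs = x³ + 15·x + 21 mod 23, then count y ∈ F_23 with y² ≡ rhs.
  x = 0: rhs = 21, matching y values: none (0 points).
  x = 1: rhs = 14, matching y values: none (0 points).
  x = 2: rhs = 13, matching y values: 6, 17 (2 points).
  x = 3: rhs = 1, matching y values: 1, 22 (2 points).
  x = 4: rhs = 7, matching y values: none (0 points).
  x = 5: rhs = 14, matching y values: none (0 points).
  x = 6: rhs = 5, matching y values: none (0 points).
  x = 7: rhs = 9, matching y values: 3, 20 (2 points).
  x = 8: rhs = 9, matching y values: 3, 20 (2 points).
  x = 9: rhs = 11, matching y values: none (0 points).
  x = 10: rhs = 21, matching y values: none (0 points).
  x = 11: rhs = 22, matching y values: none (0 points).
  x = 12: rhs = 20, matching y values: none (0 points).
  x = 13: rhs = 21, matching y values: none (0 points).
  x = 14: rhs = 8, matching y values: 10, 13 (2 points).
  x = 15: rhs = 10, matching y values: none (0 points).
  x = 16: rhs = 10, matching y values: none (0 points).
  x = 17: rhs = 14, matching y values: none (0 points).
  x = 18: rhs = 5, matching y values: none (0 points).
  x = 19: rhs = 12, matching y values: 9, 14 (2 points).
  x = 20: rhs = 18, matching y values: 8, 15 (2 points).
  x = 21: rhs = 6, matching y values: 11, 12 (2 points).
  x = 22: rhs = 5, matching y values: none (0 points).
Total affine count: 16.
Full point count |E(F_23)| = 16 + 1 = 17.
Hasse bound: |17 − (23+1)| = |-7| = 7 ≤ 2√23 ≈ 9.5917 ✓.


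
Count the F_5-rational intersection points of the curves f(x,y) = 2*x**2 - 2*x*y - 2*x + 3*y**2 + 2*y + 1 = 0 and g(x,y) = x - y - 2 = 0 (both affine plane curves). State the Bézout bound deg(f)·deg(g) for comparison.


Common zeros: {(2, 0), (4, 2)}; count = 2; Bézout bound = 2.

deg(f) = 2, deg(g) = 1, so Bézout bound = 2.
Scan x ∈ F_5. For each x, list the y ∈ F_5 with f(x, y) ≡ 0 and those with g(x, y) ≡ 0 (mod 5); the common zeros in that column are the intersection.
  x = 0: f ≡ 0 at y ∈ ∅; g ≡ 0 at y ∈ {3}; common: ∅.
  x = 1: f ≡ 0 at y ∈ ∅; g ≡ 0 at y ∈ {4}; common: ∅.
  x = 2: f ≡ 0 at y ∈ {0, 4}; g ≡ 0 at y ∈ {0}; common: {0}.
  x = 3: f ≡ 0 at y ∈ {4}; g ≡ 0 at y ∈ {1}; common: ∅.
  x = 4: f ≡ 0 at y ∈ {0, 2}; g ≡ 0 at y ∈ {2}; common: {2}.
Collecting: common zeros = {(2, 0), (4, 2)}, so the count is 2.
Comparison with the Bézout bound: 2 ≤ 2 = deg(f)·deg(g), as expected for curves with no common component (the bound is attained).


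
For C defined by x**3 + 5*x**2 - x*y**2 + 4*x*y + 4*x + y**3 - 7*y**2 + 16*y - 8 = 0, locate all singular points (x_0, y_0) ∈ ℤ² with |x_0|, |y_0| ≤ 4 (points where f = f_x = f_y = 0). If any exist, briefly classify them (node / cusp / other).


Singular points: {(-2, 2)}; classification: node.

Compute partial derivatives:
  f_x = 3*x**2 + 10*x - y**2 + 4*y + 4.
  f_y = -2*x*y + 4*x + 3*y**2 - 14*y + 16.
Scan x_0 ∈ {−4, ..., 4}. For each x_0, f_y(x_0, y) is a polynomial in y; find its integer roots y ∈ {−4, ..., 4}, then test f_x and f at those candidates.
  x = -4: f_y(-4, y) = 3*y**2 - 6*y; vanishes at y ∈ {0, 2}. (-4, 0): f_x = 12 ≠ 0; (-4, 2): f_x = 16 ≠ 0.
  x = -3: f_y(-3, y) = 3*y**2 - 8*y + 4; vanishes at y ∈ {2}. (-3, 2): f_x = 5 ≠ 0.
  x = -2: f_y(-2, y) = 3*y**2 - 10*y + 8; vanishes at y ∈ {2}. (-2, 2): f_x = 0, f = 0 — SINGULAR.
  x = -1: f_y(-1, y) = 3*y**2 - 12*y + 12; vanishes at y ∈ {2}. (-1, 2): f_x = 1 ≠ 0.
  x = 0: f_y(0, y) = 3*y**2 - 14*y + 16; vanishes at y ∈ {2}. (0, 2): f_x = 8 ≠ 0.
  x = 1: f_y(1, y) = 3*y**2 - 16*y + 20; vanishes at y ∈ {2}. (1, 2): f_x = 21 ≠ 0.
  x = 2: f_y(2, y) = 3*y**2 - 18*y + 24; vanishes at y ∈ {2, 4}. (2, 2): f_x = 40 ≠ 0; (2, 4): f_x = 36 ≠ 0.
  x = 3: f_y(3, y) = 3*y**2 - 20*y + 28; vanishes at y ∈ {2}. (3, 2): f_x = 65 ≠ 0.
  x = 4: f_y(4, y) = 3*y**2 - 22*y + 32; vanishes at y ∈ {2}. (4, 2): f_x = 96 ≠ 0.
Only singular point on the grid: (-2, 2).
Classify: substitute x = -2 + u, y = 2 + v and expand: f = u**3 - u**2 - u*v**2 + v**3 + v**2.
No constant or linear terms (consistent with a singular point). Quadratic part: -u**2 + v**2. Cubic part: u**3 - u*v**2 + v**3.
The quadratic part v**2 - u**2 = (v − u)(v + u) splits into two distinct linear factors, so there are two distinct tangent lines y − 2 = ±(x − -2) — this is a node (ordinary double point).
Classification: node.


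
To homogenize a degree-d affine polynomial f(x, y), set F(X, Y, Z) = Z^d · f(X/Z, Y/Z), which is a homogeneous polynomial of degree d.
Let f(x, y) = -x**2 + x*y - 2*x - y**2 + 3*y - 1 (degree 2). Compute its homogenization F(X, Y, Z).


F(X, Y, Z) = -X**2 + X*Y - 2*X*Z - Y**2 + 3*Y*Z - Z**2

deg(f) = 2.
Substitute x = X/Z, y = Y/Z into f, then multiply by Z^2.
  monomial -1·x^2·y^0 ↦ -1·X^2·Y^0·Z^0.
  monomial 1·x^1·y^1 ↦ 1·X^1·Y^1·Z^0.
  monomial -2·x^1·y^0 ↦ -2·X^1·Y^0·Z^1.
  monomial -1·x^0·y^2 ↦ -1·X^0·Y^2·Z^0.
  monomial 3·x^0·y^1 ↦ 3·X^0·Y^1·Z^1.
  monomial -1·x^0·y^0 ↦ -1·X^0·Y^0·Z^2.
Collecting: F(X, Y, Z) = -X**2 + X*Y - 2*X*Z - Y**2 + 3*Y*Z - Z**2.


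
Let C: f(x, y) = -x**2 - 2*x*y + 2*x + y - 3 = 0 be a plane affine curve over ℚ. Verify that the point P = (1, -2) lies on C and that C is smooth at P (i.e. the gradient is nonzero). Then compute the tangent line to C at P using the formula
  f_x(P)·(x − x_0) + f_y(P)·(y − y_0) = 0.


Tangent line at P: 4*x - y - 6 = 0.

Step 1: f(1, -2) = 0, so P lies on C.
Step 2: partial derivatives
  f_x(x, y) = -2*x - 2*y + 2, f_y(x, y) = 1 - 2*x.
  f_x(P) = 4, f_y(P) = -1 (gradient nonzero, so P is smooth).
Step 3: tangent line at P: 4·(x − 1) + -1·(y − -2) = 0.
Expanding: 4*x - y - 6 = 0.


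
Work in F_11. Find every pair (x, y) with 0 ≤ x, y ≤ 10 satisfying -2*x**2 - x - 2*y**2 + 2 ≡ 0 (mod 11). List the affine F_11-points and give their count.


Affine F_11-points: {(0, 1), (0, 10), (1, 4), (1, 7), (4, 4), (4, 7), (5, 1), (5, 10), (7, 3), (7, 8), (9, 3), (9, 8)}; count = 12.

For each of the 121 pairs (x, y) ∈ F_11², evaluate f(x, y) mod 11. Record the zeros.
  x = 0: [0↦2, 1↦0, 2↦5, 3↦6, 4↦3, 5↦7, 6↦7, 7↦3, 8↦6, 9↦5, 10↦0]  zeros at y ∈ {1, 10}
  x = 1: [0↦10, 1↦8, 2↦2, 3↦3, 4↦0, 5↦4, 6↦4, 7↦0, 8↦3, 9↦2, 10↦8]  zeros at y ∈ {4, 7}
  x = 2: [0↦3, 1↦1, 2↦6, 3↦7, 4↦4, 5↦8, 6↦8, 7↦4, 8↦7, 9↦6, 10↦1]  zeros at y ∈ ∅
  x = 3: [0↦3, 1↦1, 2↦6, 3↦7, 4↦4, 5↦8, 6↦8, 7↦4, 8↦7, 9↦6, 10↦1]  zeros at y ∈ ∅
  x = 4: [0↦10, 1↦8, 2↦2, 3↦3, 4↦0, 5↦4, 6↦4, 7↦0, 8↦3, 9↦2, 10↦8]  zeros at y ∈ {4, 7}
  x = 5: [0↦2, 1↦0, 2↦5, 3↦6, 4↦3, 5↦7, 6↦7, 7↦3, 8↦6, 9↦5, 10↦0]  zeros at y ∈ {1, 10}
  x = 6: [0↦1, 1↦10, 2↦4, 3↦5, 4↦2, 5↦6, 6↦6, 7↦2, 8↦5, 9↦4, 10↦10]  zeros at y ∈ ∅
  x = 7: [0↦7, 1↦5, 2↦10, 3↦0, 4↦8, 5↦1, 6↦1, 7↦8, 8↦0, 9↦10, 10↦5]  zeros at y ∈ {3, 8}
  x = 8: [0↦9, 1↦7, 2↦1, 3↦2, 4↦10, 5↦3, 6↦3, 7↦10, 8↦2, 9↦1, 10↦7]  zeros at y ∈ ∅
  x = 9: [0↦7, 1↦5, 2↦10, 3↦0, 4↦8, 5↦1, 6↦1, 7↦8, 8↦0, 9↦10, 10↦5]  zeros at y ∈ {3, 8}
  x = 10: [0↦1, 1↦10, 2↦4, 3↦5, 4↦2, 5↦6, 6↦6, 7↦2, 8↦5, 9↦4, 10↦10]  zeros at y ∈ ∅
Collecting zeros: affine points = {(0, 1), (0, 10), (1, 4), (1, 7), (4, 4), (4, 7), (5, 1), (5, 10), (7, 3), (7, 8), (9, 3), (9, 8)}.
Total count |C(F_11)_aff| = 12.


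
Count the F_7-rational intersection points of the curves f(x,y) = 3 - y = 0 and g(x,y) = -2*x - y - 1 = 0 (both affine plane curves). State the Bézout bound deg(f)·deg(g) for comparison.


Common zeros: {(5, 3)}; count = 1; Bézout bound = 1.

deg(f) = 1, deg(g) = 1, so Bézout bound = 1.
Scan x ∈ F_7. For each x, list the y ∈ F_7 with f(x, y) ≡ 0 and those with g(x, y) ≡ 0 (mod 7); the common zeros in that column are the intersection.
  x = 0: f ≡ 0 at y ∈ {3}; g ≡ 0 at y ∈ {6}; common: ∅.
  x = 1: f ≡ 0 at y ∈ {3}; g ≡ 0 at y ∈ {4}; common: ∅.
  x = 2: f ≡ 0 at y ∈ {3}; g ≡ 0 at y ∈ {2}; common: ∅.
  x = 3: f ≡ 0 at y ∈ {3}; g ≡ 0 at y ∈ {0}; common: ∅.
  x = 4: f ≡ 0 at y ∈ {3}; g ≡ 0 at y ∈ {5}; common: ∅.
  x = 5: f ≡ 0 at y ∈ {3}; g ≡ 0 at y ∈ {3}; common: {3}.
  x = 6: f ≡ 0 at y ∈ {3}; g ≡ 0 at y ∈ {1}; common: ∅.
Collecting: common zeros = {(5, 3)}, so the count is 1.
Comparison with the Bézout bound: 1 ≤ 1 = deg(f)·deg(g), as expected for curves with no common component (the bound is attained).


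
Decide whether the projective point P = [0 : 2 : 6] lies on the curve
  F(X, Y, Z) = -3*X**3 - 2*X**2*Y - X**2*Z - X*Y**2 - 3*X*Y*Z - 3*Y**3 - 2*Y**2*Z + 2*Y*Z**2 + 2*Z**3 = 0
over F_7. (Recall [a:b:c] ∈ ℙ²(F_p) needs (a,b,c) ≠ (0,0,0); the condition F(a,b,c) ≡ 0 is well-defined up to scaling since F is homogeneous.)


F(0,2,6) ≡ 0 (mod 7); P is on the curve.

Evaluate F(0, 2, 6) term-by-term (mod 7).
  -3*X**3 ↦ -3·0·1·1 = 0
  -2*X**2*Y ↦ -2·0·2·1 = 0
  -X**2*Z ↦ -1·0·1·6 = 0
  -X*Y**2 ↦ -1·0·4·1 = 0
  -3*X*Y*Z ↦ -3·0·2·6 = 0
  -3*Y**3 ↦ -3·1·8·1 = -24
  -2*Y**2*Z ↦ -2·1·4·6 = -48
  2*Y*Z**2 ↦ 2·1·2·36 = 144
  2*Z**3 ↦ 2·1·1·216 = 432
Sum: F(0, 2, 6) = (0) + (0) + (0) + (0) + (0) + (-24) + (-48) + (144) + (432) = 504.
Reducing mod 7: 504 ≡ 0 (mod 7).
Since F(a, b, c) ≡ 0 (mod 7), P lies on the curve.


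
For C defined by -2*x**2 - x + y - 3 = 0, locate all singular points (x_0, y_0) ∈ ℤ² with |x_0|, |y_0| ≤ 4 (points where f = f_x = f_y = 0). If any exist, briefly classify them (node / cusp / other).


No singular points in the scanned grid; C is smooth there.

Compute partial derivatives:
  f_x = -4*x - 1.
  f_y = 1.
f_y = 1 is a nonzero constant, so f_y never vanishes: no point (x, y) can satisfy f = f_x = f_y = 0. In particular no (x, y) ∈ {−4, ..., 4}² is singular; the curve is smooth.


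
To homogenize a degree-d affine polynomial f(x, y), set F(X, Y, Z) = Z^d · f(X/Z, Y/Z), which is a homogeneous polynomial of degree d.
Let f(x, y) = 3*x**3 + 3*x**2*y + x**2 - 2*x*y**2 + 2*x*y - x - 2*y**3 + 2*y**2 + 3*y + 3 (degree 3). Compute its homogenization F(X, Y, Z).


F(X, Y, Z) = 3*X**3 + 3*X**2*Y + X**2*Z - 2*X*Y**2 + 2*X*Y*Z - X*Z**2 - 2*Y**3 + 2*Y**2*Z + 3*Y*Z**2 + 3*Z**3

deg(f) = 3.
Substitute x = X/Z, y = Y/Z into f, then multiply by Z^3.
  monomial 3·x^3·y^0 ↦ 3·X^3·Y^0·Z^0.
  monomial 3·x^2·y^1 ↦ 3·X^2·Y^1·Z^0.
  monomial 1·x^2·y^0 ↦ 1·X^2·Y^0·Z^1.
  monomial -2·x^1·y^2 ↦ -2·X^1·Y^2·Z^0.
  monomial 2·x^1·y^1 ↦ 2·X^1·Y^1·Z^1.
  monomial -1·x^1·y^0 ↦ -1·X^1·Y^0·Z^2.
  monomial -2·x^0·y^3 ↦ -2·X^0·Y^3·Z^0.
  monomial 2·x^0·y^2 ↦ 2·X^0·Y^2·Z^1.
  monomial 3·x^0·y^1 ↦ 3·X^0·Y^1·Z^2.
  monomial 3·x^0·y^0 ↦ 3·X^0·Y^0·Z^3.
Collecting: F(X, Y, Z) = 3*X**3 + 3*X**2*Y + X**2*Z - 2*X*Y**2 + 2*X*Y*Z - X*Z**2 - 2*Y**3 + 2*Y**2*Z + 3*Y*Z**2 + 3*Z**3.


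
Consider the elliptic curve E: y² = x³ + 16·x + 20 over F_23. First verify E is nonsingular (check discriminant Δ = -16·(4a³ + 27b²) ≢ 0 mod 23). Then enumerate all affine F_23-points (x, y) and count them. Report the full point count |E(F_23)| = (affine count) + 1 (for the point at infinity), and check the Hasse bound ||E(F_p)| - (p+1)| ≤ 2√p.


Affine points = {(3, 7), (3, 16), (5, 8), (5, 15), (8, 4), (8, 19), (11, 3), (11, 20), (12, 10), (12, 13), (15, 1), (15, 22), (16, 5), (16, 18), (21, 7), (21, 16), (22, 7), (22, 16)}; affine count = 18; |E(F_23)| = 19.

Discriminant check: Δ ∝ 4a³ + 27b² = 4·16³ + 27·20² = 4·4096 + 27·400 ≡ 21 (mod 23). Nonzero ⇒ E is nonsingular.
For each x ∈ F_23, compute rhs = x³ + 16·x + 20 mod 23, then count y ∈ F_23 with y² ≡ rhs.
  x = 0: rhs = 20, matching y values: none (0 points).
  x = 1: rhs = 14, matching y values: none (0 points).
  x = 2: rhs = 14, matching y values: none (0 points).
  x = 3: rhs = 3, matching y values: 7, 16 (2 points).
  x = 4: rhs = 10, matching y values: none (0 points).
  x = 5: rhs = 18, matching y values: 8, 15 (2 points).
  x = 6: rhs = 10, matching y values: none (0 points).
  x = 7: rhs = 15, matching y values: none (0 points).
  x = 8: rhs = 16, matching y values: 4, 19 (2 points).
  x = 9: rhs = 19, matching y values: none (0 points).
  x = 10: rhs = 7, matching y values: none (0 points).
  x = 11: rhs = 9, matching y values: 3, 20 (2 points).
  x = 12: rhs = 8, matching y values: 10, 13 (2 points).
  x = 13: rhs = 10, matching y values: none (0 points).
  x = 14: rhs = 21, matching y values: none (0 points).
  x = 15: rhs = 1, matching y values: 1, 22 (2 points).
  x = 16: rhs = 2, matching y values: 5, 18 (2 points).
  x = 17: rhs = 7, matching y values: none (0 points).
  x = 18: rhs = 22, matching y values: none (0 points).
  x = 19: rhs = 7, matching y values: none (0 points).
  x = 20: rhs = 14, matching y values: none (0 points).
  x = 21: rhs = 3, matching y values: 7, 16 (2 points).
  x = 22: rhs = 3, matching y values: 7, 16 (2 points).
Total affine count: 18.
Full point count |E(F_23)| = 18 + 1 = 19.
Hasse bound: |19 − (23+1)| = |-5| = 5 ≤ 2√23 ≈ 9.5917 ✓.


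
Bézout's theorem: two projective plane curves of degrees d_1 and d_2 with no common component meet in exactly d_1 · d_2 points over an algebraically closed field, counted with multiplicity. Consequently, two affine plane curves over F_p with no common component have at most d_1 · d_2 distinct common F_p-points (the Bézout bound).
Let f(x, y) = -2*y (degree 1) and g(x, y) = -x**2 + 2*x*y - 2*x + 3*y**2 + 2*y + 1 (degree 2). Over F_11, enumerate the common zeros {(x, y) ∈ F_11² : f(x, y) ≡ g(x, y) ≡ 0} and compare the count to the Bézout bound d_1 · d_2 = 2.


Common zeros: ∅; count = 0; Bézout bound = 2.

deg(f) = 1, deg(g) = 2, so Bézout bound = 2.
Scan x ∈ F_11. For each x, list the y ∈ F_11 with f(x, y) ≡ 0 and those with g(x, y) ≡ 0 (mod 11); the common zeros in that column are the intersection.
  x = 0: f ≡ 0 at y ∈ {0}; g ≡ 0 at y ∈ {6, 8}; common: ∅.
  x = 1: f ≡ 0 at y ∈ {0}; g ≡ 0 at y ∈ ∅; common: ∅.
  x = 2: f ≡ 0 at y ∈ {0}; g ≡ 0 at y ∈ ∅; common: ∅.
  x = 3: f ≡ 0 at y ∈ {0}; g ≡ 0 at y ∈ {4, 8}; common: ∅.
  x = 4: f ≡ 0 at y ∈ {0}; g ≡ 0 at y ∈ ∅; common: ∅.
  x = 5: f ≡ 0 at y ∈ {0}; g ≡ 0 at y ∈ ∅; common: ∅.
  x = 6: f ≡ 0 at y ∈ {0}; g ≡ 0 at y ∈ {3, 7}; common: ∅.
  x = 7: f ≡ 0 at y ∈ {0}; g ≡ 0 at y ∈ ∅; common: ∅.
  x = 8: f ≡ 0 at y ∈ {0}; g ≡ 0 at y ∈ ∅; common: ∅.
  x = 9: f ≡ 0 at y ∈ {0}; g ≡ 0 at y ∈ {3, 5}; common: ∅.
  x = 10: f ≡ 0 at y ∈ {0}; g ≡ 0 at y ∈ {5, 6}; common: ∅.
Collecting: common zeros = ∅, so the count is 0.
Comparison with the Bézout bound: 0 ≤ 2 = deg(f)·deg(g), as expected for curves with no common component (the affine F_11-count falls short of the bound because intersections may lie at infinity, over extension fields, or carry multiplicity).


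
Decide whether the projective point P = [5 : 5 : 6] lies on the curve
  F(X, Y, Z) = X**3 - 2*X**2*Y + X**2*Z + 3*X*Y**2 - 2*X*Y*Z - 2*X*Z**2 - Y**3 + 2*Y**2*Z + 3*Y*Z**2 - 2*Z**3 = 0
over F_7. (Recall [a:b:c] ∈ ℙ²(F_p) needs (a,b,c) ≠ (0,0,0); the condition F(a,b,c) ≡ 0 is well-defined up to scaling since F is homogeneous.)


F(5,5,6) ≡ 2 (mod 7); P is NOT on the curve.

Evaluate F(5, 5, 6) term-by-term (mod 7).
  X**3 ↦ 1·125·1·1 = 125
  -2*X**2*Y ↦ -2·25·5·1 = -250
  X**2*Z ↦ 1·25·1·6 = 150
  3*X*Y**2 ↦ 3·5·25·1 = 375
  -2*X*Y*Z ↦ -2·5·5·6 = -300
  -2*X*Z**2 ↦ -2·5·1·36 = -360
  -Y**3 ↦ -1·1·125·1 = -125
  2*Y**2*Z ↦ 2·1·25·6 = 300
  3*Y*Z**2 ↦ 3·1·5·36 = 540
  -2*Z**3 ↦ -2·1·1·216 = -432
Sum: F(5, 5, 6) = (125) + (-250) + (150) + (375) + (-300) + (-360) + (-125) + (300) + (540) + (-432) = 23.
Reducing mod 7: 23 ≡ 2 (mod 7).
Since F(a, b, c) ≡ 2 ≠ 0 (mod 7), P does NOT lie on the curve.
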